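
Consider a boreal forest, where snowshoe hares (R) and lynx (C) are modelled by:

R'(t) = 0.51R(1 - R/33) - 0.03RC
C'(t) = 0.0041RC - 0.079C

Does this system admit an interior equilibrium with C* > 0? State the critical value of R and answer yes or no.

Threshold R = 19.3; K > 19.3, so yes, the predator persists.

The predator equation gives dC/dt > 0 only when R > 0.079/0.0041 = 19.3.
Without the predator, R → K = 33. Since 33 > 19.3, the predator can invade and persist.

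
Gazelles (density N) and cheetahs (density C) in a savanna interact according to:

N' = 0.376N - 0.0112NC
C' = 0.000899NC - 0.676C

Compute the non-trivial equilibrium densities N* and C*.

Set dC/dt = 0 with C > 0: 0.000899N - 0.676 = 0, so N* = 0.676/0.000899 = 752.
Set dN/dt = 0 with N > 0: 0.376 - 0.0112C = 0, so C* = 0.376/0.0112 = 33.6.

N* ≈ 752, C* ≈ 33.6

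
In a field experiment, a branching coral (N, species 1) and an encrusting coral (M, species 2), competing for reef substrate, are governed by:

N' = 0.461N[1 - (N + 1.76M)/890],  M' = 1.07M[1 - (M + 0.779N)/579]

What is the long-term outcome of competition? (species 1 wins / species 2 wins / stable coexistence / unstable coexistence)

unstable coexistence (outcome depends on initial conditions)

Compare the nullcline intercepts: K1/α12 = 890/1.76 = 506 < K2 = 579; K2/α21 = 579/0.779 = 743 < K1 = 890.
Since both are reversed, neither can invade when rare; the interior point is a saddle.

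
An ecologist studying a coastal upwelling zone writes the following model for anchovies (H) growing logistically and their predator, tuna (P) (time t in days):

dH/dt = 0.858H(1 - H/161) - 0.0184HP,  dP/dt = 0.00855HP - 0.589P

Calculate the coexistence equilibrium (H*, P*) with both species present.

From dP/dt = 0 with P > 0: 0.00855H* = 0.589, so H* = 68.9.
Substitute into dH/dt = 0: 0.858(1 - 68.9/161) = 0.0184P*.
The bracket is 0.572, giving P* = 0.491/0.0184 = 26.7.

H* ≈ 68.9, P* ≈ 26.7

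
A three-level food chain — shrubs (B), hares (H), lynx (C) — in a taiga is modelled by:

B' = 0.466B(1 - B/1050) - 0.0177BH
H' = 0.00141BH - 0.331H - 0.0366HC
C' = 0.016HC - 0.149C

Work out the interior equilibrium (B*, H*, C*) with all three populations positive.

B* ≈ 679, H* ≈ 9.31, C* ≈ 17.1

From dC/dt = 0: 0.016H* = 0.149, so H* = 9.31.
From dB/dt = 0: 0.466(1 - B*/1050) = 0.0177·9.31, giving B* = 1050·(1 - 0.354) = 679.
From dH/dt = 0: 0.00141·679 - 0.331 = 0.0366C*, so C* = 0.626/0.0366 = 17.1.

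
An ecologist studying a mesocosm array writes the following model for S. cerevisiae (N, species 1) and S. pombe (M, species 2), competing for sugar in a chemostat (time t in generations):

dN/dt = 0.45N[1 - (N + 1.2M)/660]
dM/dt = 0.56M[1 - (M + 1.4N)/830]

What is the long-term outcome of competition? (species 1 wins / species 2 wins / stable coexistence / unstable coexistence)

unstable coexistence (outcome depends on initial conditions)

Compare the nullcline intercepts: K1/α12 = 660/1.2 = 550 < K2 = 830; K2/α21 = 830/1.4 = 593 < K1 = 660.
Since both are reversed, neither can invade when rare; the interior point is a saddle.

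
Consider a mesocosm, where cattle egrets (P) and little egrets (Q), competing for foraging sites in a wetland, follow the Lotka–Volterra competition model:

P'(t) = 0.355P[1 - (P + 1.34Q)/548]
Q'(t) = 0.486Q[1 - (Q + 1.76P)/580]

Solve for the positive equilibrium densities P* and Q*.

P* ≈ 169, Q* ≈ 283

Setting both brackets to zero gives the nullclines P + 1.34Q = 548 and 1.76P + Q = 580.
Substituting Q = 580 - 1.76P into the first: P(1 - 1.34·1.76) = 548 - 1.34·580.
So P* = -229/-1.36 = 169, and then Q* = 580 - 1.76·169 = 283.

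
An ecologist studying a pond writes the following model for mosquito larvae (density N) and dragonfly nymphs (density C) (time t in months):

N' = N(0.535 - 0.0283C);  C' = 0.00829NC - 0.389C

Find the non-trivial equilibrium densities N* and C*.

Set dC/dt = 0 with C > 0: 0.00829N - 0.389 = 0, so N* = 0.389/0.00829 = 46.9.
Set dN/dt = 0 with N > 0: 0.535 - 0.0283C = 0, so C* = 0.535/0.0283 = 18.9.

N* ≈ 46.9, C* ≈ 18.9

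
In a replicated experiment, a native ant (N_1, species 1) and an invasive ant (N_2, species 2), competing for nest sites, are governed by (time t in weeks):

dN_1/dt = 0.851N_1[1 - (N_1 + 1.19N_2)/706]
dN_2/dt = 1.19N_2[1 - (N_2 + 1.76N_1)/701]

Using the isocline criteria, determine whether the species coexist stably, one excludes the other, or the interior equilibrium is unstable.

unstable coexistence (outcome depends on initial conditions)

Compare the nullcline intercepts: K1/α12 = 706/1.19 = 593 < K2 = 701; K2/α21 = 701/1.76 = 398 < K1 = 706.
Since both are reversed, neither can invade when rare; the interior point is a saddle.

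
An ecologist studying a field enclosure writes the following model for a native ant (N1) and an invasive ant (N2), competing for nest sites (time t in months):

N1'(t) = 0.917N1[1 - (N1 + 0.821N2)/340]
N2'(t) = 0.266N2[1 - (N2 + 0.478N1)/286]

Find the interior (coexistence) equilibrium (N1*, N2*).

Setting both brackets to zero gives the nullclines N1 + 0.821N2 = 340 and 0.478N1 + N2 = 286.
Substituting N2 = 286 - 0.478N1 into the first: N1(1 - 0.821·0.478) = 340 - 0.821·286.
So N1* = 105/0.608 = 173, and then N2* = 286 - 0.478·173 = 203.

N1* ≈ 173, N2* ≈ 203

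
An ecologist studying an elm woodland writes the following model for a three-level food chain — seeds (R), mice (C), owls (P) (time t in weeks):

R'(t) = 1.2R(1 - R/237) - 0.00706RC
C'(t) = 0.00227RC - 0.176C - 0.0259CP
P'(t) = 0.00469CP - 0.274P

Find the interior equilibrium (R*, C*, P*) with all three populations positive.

From dP/dt = 0: 0.00469C* = 0.274, so C* = 58.4.
From dR/dt = 0: 1.2(1 - R*/237) = 0.00706·58.4, giving R* = 237·(1 - 0.344) = 156.
From dC/dt = 0: 0.00227·156 - 0.176 = 0.0259P*, so P* = 0.177/0.0259 = 6.84.

R* ≈ 156, C* ≈ 58.4, P* ≈ 6.84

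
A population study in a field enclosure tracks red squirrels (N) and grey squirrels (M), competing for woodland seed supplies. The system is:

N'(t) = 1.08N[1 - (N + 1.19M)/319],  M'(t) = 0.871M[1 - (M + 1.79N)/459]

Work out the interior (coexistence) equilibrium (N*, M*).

N* ≈ 201, M* ≈ 99.1

Setting both brackets to zero gives the nullclines N + 1.19M = 319 and 1.79N + M = 459.
Substituting M = 459 - 1.79N into the first: N(1 - 1.19·1.79) = 319 - 1.19·459.
So N* = -227/-1.13 = 201, and then M* = 459 - 1.79·201 = 99.1.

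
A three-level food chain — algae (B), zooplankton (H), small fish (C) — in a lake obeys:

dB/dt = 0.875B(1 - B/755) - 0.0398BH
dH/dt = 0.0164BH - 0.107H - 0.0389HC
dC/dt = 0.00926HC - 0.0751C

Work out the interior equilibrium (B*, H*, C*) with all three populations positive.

From dC/dt = 0: 0.00926H* = 0.0751, so H* = 8.11.
From dB/dt = 0: 0.875(1 - B*/755) = 0.0398·8.11, giving B* = 755·(1 - 0.369) = 476.
From dH/dt = 0: 0.0164·476 - 0.107 = 0.0389C*, so C* = 7.71/0.0389 = 198.

B* ≈ 476, H* ≈ 8.11, C* ≈ 198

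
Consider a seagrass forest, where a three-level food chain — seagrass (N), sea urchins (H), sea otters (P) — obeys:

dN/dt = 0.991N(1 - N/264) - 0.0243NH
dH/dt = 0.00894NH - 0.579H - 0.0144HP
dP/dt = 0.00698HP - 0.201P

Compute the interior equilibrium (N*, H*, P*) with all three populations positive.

N* ≈ 77.6, H* ≈ 28.8, P* ≈ 7.96

From dP/dt = 0: 0.00698H* = 0.201, so H* = 28.8.
From dN/dt = 0: 0.991(1 - N*/264) = 0.0243·28.8, giving N* = 264·(1 - 0.706) = 77.6.
From dH/dt = 0: 0.00894·77.6 - 0.579 = 0.0144P*, so P* = 0.115/0.0144 = 7.96.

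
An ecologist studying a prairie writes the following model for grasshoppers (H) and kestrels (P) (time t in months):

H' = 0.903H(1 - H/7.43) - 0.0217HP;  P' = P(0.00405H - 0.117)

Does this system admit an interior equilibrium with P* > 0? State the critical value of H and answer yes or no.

Threshold H = 28.9; K < 28.9, so no, the predator goes extinct.

The predator equation gives dP/dt > 0 only when H > 0.117/0.00405 = 28.9.
Without the predator, H → K = 7.43. Since 7.43 < 28.9, the predator cannot invade.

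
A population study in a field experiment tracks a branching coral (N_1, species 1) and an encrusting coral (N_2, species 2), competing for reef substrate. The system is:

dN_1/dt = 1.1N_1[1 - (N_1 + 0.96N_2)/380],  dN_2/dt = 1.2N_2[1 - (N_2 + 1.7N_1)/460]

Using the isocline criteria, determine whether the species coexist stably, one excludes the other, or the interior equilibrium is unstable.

Compare the nullcline intercepts: K1/α12 = 380/0.96 = 396 < K2 = 460; K2/α21 = 460/1.7 = 271 < K1 = 380.
Since both are reversed, neither can invade when rare; the interior point is a saddle.

unstable coexistence (outcome depends on initial conditions)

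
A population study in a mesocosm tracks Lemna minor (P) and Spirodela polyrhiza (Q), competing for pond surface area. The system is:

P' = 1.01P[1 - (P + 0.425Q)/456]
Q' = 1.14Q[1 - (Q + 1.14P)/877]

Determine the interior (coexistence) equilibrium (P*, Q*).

P* ≈ 162, Q* ≈ 693

Setting both brackets to zero gives the nullclines P + 0.425Q = 456 and 1.14P + Q = 877.
Substituting Q = 877 - 1.14P into the first: P(1 - 0.425·1.14) = 456 - 0.425·877.
So P* = 83.3/0.516 = 162, and then Q* = 877 - 1.14·162 = 693.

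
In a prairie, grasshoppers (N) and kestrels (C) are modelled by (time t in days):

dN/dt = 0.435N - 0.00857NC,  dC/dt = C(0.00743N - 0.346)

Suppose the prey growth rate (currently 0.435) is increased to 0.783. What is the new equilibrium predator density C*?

C* ≈ 91.4

At the interior fixed point, setting dN/dt = 0 with N > 0 fixes C* = (prey growth rate)/(NC coefficient) — independent of the other coefficients.
With the change, C* = 0.783/0.00857 = 91.4; it rises from 50.8.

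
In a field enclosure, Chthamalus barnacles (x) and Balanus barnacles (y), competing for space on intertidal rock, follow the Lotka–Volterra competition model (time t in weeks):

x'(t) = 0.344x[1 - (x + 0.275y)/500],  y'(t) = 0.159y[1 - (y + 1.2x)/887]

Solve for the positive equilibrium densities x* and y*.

x* ≈ 382, y* ≈ 428

Setting both brackets to zero gives the nullclines x + 0.275y = 500 and 1.2x + y = 887.
Substituting y = 887 - 1.2x into the first: x(1 - 0.275·1.2) = 500 - 0.275·887.
So x* = 256/0.67 = 382, and then y* = 887 - 1.2·382 = 428.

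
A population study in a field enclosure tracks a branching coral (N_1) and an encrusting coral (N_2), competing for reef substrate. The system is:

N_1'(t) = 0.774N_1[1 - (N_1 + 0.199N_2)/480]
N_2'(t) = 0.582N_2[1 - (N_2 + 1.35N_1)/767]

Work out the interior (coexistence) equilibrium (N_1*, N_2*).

N_1* ≈ 448, N_2* ≈ 163

Setting both brackets to zero gives the nullclines N_1 + 0.199N_2 = 480 and 1.35N_1 + N_2 = 767.
Substituting N_2 = 767 - 1.35N_1 into the first: N_1(1 - 0.199·1.35) = 480 - 0.199·767.
So N_1* = 327/0.731 = 448, and then N_2* = 767 - 1.35·448 = 163.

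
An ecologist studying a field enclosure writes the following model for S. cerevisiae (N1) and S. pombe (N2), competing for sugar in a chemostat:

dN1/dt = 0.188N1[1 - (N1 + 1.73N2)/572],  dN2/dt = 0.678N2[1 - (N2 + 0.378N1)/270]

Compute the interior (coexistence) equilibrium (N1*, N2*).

Setting both brackets to zero gives the nullclines N1 + 1.73N2 = 572 and 0.378N1 + N2 = 270.
Substituting N2 = 270 - 0.378N1 into the first: N1(1 - 1.73·0.378) = 572 - 1.73·270.
So N1* = 105/0.346 = 303, and then N2* = 270 - 0.378·303 = 155.

N1* ≈ 303, N2* ≈ 155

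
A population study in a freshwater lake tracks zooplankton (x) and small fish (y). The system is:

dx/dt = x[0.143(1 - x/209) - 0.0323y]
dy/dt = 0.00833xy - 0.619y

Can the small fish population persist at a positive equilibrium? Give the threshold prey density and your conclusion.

The predator equation gives dy/dt > 0 only when x > 0.619/0.00833 = 74.3.
Without the predator, x → K = 209. Since 209 > 74.3, the predator can invade and persist.

Threshold x = 74.3; K > 74.3, so yes, the predator persists.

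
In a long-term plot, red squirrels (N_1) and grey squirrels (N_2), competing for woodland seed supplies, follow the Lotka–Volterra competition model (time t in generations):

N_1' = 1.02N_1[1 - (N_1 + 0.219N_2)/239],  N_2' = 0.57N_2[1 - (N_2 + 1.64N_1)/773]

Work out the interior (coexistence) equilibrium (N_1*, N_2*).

N_1* ≈ 109, N_2* ≈ 595

Setting both brackets to zero gives the nullclines N_1 + 0.219N_2 = 239 and 1.64N_1 + N_2 = 773.
Substituting N_2 = 773 - 1.64N_1 into the first: N_1(1 - 0.219·1.64) = 239 - 0.219·773.
So N_1* = 69.7/0.641 = 109, and then N_2* = 773 - 1.64·109 = 595.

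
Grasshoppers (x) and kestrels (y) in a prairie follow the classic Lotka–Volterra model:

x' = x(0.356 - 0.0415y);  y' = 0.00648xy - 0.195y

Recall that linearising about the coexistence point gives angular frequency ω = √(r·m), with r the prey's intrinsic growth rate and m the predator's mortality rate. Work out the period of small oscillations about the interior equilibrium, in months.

Here r = 0.356 and m = 0.195, so r·m = 0.0694.
ω = √0.0694 = 0.263 per month, hence T = 2π/ω ≈ 23.8 months.

T ≈ 23.8 months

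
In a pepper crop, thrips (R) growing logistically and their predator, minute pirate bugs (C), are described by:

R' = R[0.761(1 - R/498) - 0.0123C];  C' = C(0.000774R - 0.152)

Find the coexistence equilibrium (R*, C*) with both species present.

R* ≈ 196, C* ≈ 37.5

From dC/dt = 0 with C > 0: 0.000774R* = 0.152, so R* = 196.
Substitute into dR/dt = 0: 0.761(1 - 196/498) = 0.0123C*.
The bracket is 0.606, giving C* = 0.461/0.0123 = 37.5.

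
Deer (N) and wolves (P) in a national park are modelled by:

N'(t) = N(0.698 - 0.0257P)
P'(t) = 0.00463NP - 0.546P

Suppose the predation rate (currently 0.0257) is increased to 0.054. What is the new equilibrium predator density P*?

At the interior fixed point, setting dN/dt = 0 with N > 0 fixes P* = (prey growth rate)/(NP coefficient) — independent of the other coefficients.
With the change, P* = 0.698/0.054 = 12.9; it falls from 27.2.

P* ≈ 12.9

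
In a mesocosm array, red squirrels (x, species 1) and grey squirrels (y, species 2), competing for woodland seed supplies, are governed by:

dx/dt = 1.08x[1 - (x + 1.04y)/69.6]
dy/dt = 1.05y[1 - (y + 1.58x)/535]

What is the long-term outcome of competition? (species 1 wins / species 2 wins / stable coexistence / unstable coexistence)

species 2 excludes species 1

Compare the nullcline intercepts: K1/α12 = 69.6/1.04 = 66.9 < K2 = 535; K2/α21 = 535/1.58 = 339 > K1 = 69.6.
Since the inequalities point opposite ways, species 2 can invade but species 1 cannot.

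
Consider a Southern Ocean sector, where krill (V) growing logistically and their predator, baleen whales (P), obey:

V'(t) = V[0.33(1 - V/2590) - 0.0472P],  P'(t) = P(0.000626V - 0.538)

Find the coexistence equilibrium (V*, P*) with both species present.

From dP/dt = 0 with P > 0: 0.000626V* = 0.538, so V* = 859.
Substitute into dV/dt = 0: 0.33(1 - 859/2590) = 0.0472P*.
The bracket is 0.668, giving P* = 0.22/0.0472 = 4.67.

V* ≈ 859, P* ≈ 4.67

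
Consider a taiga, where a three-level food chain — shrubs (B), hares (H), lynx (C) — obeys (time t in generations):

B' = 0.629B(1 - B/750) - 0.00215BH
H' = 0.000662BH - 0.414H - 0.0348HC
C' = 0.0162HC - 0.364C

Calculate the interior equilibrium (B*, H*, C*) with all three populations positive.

B* ≈ 692, H* ≈ 22.5, C* ≈ 1.27

From dC/dt = 0: 0.0162H* = 0.364, so H* = 22.5.
From dB/dt = 0: 0.629(1 - B*/750) = 0.00215·22.5, giving B* = 750·(1 - 0.0768) = 692.
From dH/dt = 0: 0.000662·692 - 0.414 = 0.0348C*, so C* = 0.0444/0.0348 = 1.27.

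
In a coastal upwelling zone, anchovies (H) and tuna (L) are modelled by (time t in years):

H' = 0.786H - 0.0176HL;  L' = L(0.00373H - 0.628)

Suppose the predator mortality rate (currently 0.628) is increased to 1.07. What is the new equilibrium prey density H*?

At the interior fixed point, setting dL/dt = 0 with L > 0 fixes H* = (predator death rate)/(HL coefficient) — independent of the other coefficients.
With the change, H* = 1.07/0.00373 = 287; it rises from 168.

H* ≈ 287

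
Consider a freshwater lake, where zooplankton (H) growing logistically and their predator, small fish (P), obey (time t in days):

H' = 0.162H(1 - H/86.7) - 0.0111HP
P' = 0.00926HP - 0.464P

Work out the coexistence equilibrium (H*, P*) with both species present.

From dP/dt = 0 with P > 0: 0.00926H* = 0.464, so H* = 50.1.
Substitute into dH/dt = 0: 0.162(1 - 50.1/86.7) = 0.0111P*.
The bracket is 0.422, giving P* = 0.0684/0.0111 = 6.16.

H* ≈ 50.1, P* ≈ 6.16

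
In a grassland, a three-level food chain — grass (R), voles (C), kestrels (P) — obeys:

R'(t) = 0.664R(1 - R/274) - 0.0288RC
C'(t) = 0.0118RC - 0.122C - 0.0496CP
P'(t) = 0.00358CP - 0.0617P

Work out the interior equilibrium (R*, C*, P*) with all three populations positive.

R* ≈ 69.2, C* ≈ 17.2, P* ≈ 14

From dP/dt = 0: 0.00358C* = 0.0617, so C* = 17.2.
From dR/dt = 0: 0.664(1 - R*/274) = 0.0288·17.2, giving R* = 274·(1 - 0.748) = 69.2.
From dC/dt = 0: 0.0118·69.2 - 0.122 = 0.0496P*, so P* = 0.694/0.0496 = 14.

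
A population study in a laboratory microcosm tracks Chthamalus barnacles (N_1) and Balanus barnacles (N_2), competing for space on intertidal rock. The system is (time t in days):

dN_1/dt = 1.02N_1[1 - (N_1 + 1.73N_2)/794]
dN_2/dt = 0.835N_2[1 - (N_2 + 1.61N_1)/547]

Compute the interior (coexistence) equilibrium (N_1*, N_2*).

N_1* ≈ 85.3, N_2* ≈ 410

Setting both brackets to zero gives the nullclines N_1 + 1.73N_2 = 794 and 1.61N_1 + N_2 = 547.
Substituting N_2 = 547 - 1.61N_1 into the first: N_1(1 - 1.73·1.61) = 794 - 1.73·547.
So N_1* = -152/-1.79 = 85.3, and then N_2* = 547 - 1.61·85.3 = 410.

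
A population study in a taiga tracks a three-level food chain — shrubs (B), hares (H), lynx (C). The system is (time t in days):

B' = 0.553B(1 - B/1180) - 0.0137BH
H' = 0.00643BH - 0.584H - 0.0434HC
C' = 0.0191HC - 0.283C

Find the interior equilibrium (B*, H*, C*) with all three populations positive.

From dC/dt = 0: 0.0191H* = 0.283, so H* = 14.8.
From dB/dt = 0: 0.553(1 - B*/1180) = 0.0137·14.8, giving B* = 1180·(1 - 0.367) = 747.
From dH/dt = 0: 0.00643·747 - 0.584 = 0.0434C*, so C* = 4.22/0.0434 = 97.2.

B* ≈ 747, H* ≈ 14.8, C* ≈ 97.2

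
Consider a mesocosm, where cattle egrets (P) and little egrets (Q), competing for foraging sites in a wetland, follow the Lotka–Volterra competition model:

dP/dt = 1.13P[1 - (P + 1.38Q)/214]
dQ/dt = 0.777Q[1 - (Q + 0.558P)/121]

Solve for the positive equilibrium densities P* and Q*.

P* ≈ 204, Q* ≈ 6.91

Setting both brackets to zero gives the nullclines P + 1.38Q = 214 and 0.558P + Q = 121.
Substituting Q = 121 - 0.558P into the first: P(1 - 1.38·0.558) = 214 - 1.38·121.
So P* = 47/0.23 = 204, and then Q* = 121 - 0.558·204 = 6.91.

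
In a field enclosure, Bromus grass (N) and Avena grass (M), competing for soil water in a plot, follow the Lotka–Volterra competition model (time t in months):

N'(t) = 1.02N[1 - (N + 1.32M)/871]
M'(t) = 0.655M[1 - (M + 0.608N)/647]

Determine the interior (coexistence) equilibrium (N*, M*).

Setting both brackets to zero gives the nullclines N + 1.32M = 871 and 0.608N + M = 647.
Substituting M = 647 - 0.608N into the first: N(1 - 1.32·0.608) = 871 - 1.32·647.
So N* = 17/0.197 = 85.9, and then M* = 647 - 0.608·85.9 = 595.

N* ≈ 85.9, M* ≈ 595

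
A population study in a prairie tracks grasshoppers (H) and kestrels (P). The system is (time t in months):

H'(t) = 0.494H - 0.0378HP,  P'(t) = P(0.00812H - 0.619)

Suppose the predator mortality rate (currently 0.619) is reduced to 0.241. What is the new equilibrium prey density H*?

At the interior fixed point, setting dP/dt = 0 with P > 0 fixes H* = (predator death rate)/(HP coefficient) — independent of the other coefficients.
With the change, H* = 0.241/0.00812 = 29.7; it falls from 76.2.

H* ≈ 29.7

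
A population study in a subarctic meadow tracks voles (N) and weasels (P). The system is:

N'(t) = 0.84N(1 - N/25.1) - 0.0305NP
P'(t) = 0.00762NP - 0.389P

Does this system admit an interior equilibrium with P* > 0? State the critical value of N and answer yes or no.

Threshold N = 51; K < 51, so no, the predator goes extinct.

The predator equation gives dP/dt > 0 only when N > 0.389/0.00762 = 51.
Without the predator, N → K = 25.1. Since 25.1 < 51, the predator cannot invade.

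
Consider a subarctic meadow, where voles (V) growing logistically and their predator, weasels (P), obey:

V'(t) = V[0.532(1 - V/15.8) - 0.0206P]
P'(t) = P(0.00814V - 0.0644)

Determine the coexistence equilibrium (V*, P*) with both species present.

From dP/dt = 0 with P > 0: 0.00814V* = 0.0644, so V* = 7.91.
Substitute into dV/dt = 0: 0.532(1 - 7.91/15.8) = 0.0206P*.
The bracket is 0.499, giving P* = 0.266/0.0206 = 12.9.

V* ≈ 7.91, P* ≈ 12.9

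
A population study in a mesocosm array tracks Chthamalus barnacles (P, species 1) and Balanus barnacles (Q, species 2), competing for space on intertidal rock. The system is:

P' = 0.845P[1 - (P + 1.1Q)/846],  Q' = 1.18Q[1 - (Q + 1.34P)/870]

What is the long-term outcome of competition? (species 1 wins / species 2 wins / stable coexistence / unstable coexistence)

unstable coexistence (outcome depends on initial conditions)

Compare the nullcline intercepts: K1/α12 = 846/1.1 = 769 < K2 = 870; K2/α21 = 870/1.34 = 649 < K1 = 846.
Since both are reversed, neither can invade when rare; the interior point is a saddle.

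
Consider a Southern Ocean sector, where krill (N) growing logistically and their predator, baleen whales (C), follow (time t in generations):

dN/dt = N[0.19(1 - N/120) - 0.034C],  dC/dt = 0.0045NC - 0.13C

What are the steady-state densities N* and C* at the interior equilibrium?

From dC/dt = 0 with C > 0: 0.0045N* = 0.13, so N* = 28.9.
Substitute into dN/dt = 0: 0.19(1 - 28.9/120) = 0.034C*.
The bracket is 0.759, giving C* = 0.144/0.034 = 4.24.

N* ≈ 28.9, C* ≈ 4.24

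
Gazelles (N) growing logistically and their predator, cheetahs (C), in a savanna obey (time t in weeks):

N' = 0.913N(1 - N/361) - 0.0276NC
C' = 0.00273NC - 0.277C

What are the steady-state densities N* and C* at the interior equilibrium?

From dC/dt = 0 with C > 0: 0.00273N* = 0.277, so N* = 101.
Substitute into dN/dt = 0: 0.913(1 - 101/361) = 0.0276C*.
The bracket is 0.719, giving C* = 0.656/0.0276 = 23.8.

N* ≈ 101, C* ≈ 23.8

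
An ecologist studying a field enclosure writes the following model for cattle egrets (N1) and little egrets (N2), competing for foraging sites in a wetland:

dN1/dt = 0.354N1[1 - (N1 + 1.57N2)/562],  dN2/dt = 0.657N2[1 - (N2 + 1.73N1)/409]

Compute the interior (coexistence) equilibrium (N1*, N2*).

N1* ≈ 46.7, N2* ≈ 328

Setting both brackets to zero gives the nullclines N1 + 1.57N2 = 562 and 1.73N1 + N2 = 409.
Substituting N2 = 409 - 1.73N1 into the first: N1(1 - 1.57·1.73) = 562 - 1.57·409.
So N1* = -80.1/-1.72 = 46.7, and then N2* = 409 - 1.73·46.7 = 328.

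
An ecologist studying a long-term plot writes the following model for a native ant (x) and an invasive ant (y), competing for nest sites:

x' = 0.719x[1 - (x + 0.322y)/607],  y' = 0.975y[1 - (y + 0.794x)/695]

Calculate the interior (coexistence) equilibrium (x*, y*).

x* ≈ 515, y* ≈ 286

Setting both brackets to zero gives the nullclines x + 0.322y = 607 and 0.794x + y = 695.
Substituting y = 695 - 0.794x into the first: x(1 - 0.322·0.794) = 607 - 0.322·695.
So x* = 383/0.744 = 515, and then y* = 695 - 0.794·515 = 286.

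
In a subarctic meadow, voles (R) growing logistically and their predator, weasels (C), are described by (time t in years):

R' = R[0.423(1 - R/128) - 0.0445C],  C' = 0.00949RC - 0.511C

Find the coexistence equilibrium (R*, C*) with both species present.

R* ≈ 53.8, C* ≈ 5.51

From dC/dt = 0 with C > 0: 0.00949R* = 0.511, so R* = 53.8.
Substitute into dR/dt = 0: 0.423(1 - 53.8/128) = 0.0445C*.
The bracket is 0.579, giving C* = 0.245/0.0445 = 5.51.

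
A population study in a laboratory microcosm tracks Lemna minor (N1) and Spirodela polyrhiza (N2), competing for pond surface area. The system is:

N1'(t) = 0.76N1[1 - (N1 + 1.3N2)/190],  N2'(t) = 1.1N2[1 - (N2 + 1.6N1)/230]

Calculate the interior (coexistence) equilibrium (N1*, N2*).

Setting both brackets to zero gives the nullclines N1 + 1.3N2 = 190 and 1.6N1 + N2 = 230.
Substituting N2 = 230 - 1.6N1 into the first: N1(1 - 1.3·1.6) = 190 - 1.3·230.
So N1* = -109/-1.08 = 101, and then N2* = 230 - 1.6·101 = 68.5.

N1* ≈ 101, N2* ≈ 68.5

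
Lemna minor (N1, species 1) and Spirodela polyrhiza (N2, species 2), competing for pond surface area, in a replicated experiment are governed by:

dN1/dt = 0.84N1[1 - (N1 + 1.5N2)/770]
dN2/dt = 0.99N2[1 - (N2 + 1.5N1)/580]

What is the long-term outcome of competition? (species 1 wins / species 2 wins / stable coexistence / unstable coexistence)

unstable coexistence (outcome depends on initial conditions)

Compare the nullcline intercepts: K1/α12 = 770/1.5 = 513 < K2 = 580; K2/α21 = 580/1.5 = 387 < K1 = 770.
Since both are reversed, neither can invade when rare; the interior point is a saddle.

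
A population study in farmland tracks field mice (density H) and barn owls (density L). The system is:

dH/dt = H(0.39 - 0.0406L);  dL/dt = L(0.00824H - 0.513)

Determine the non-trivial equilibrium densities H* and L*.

H* ≈ 62.3, L* ≈ 9.61

Set dL/dt = 0 with L > 0: 0.00824H - 0.513 = 0, so H* = 0.513/0.00824 = 62.3.
Set dH/dt = 0 with H > 0: 0.39 - 0.0406L = 0, so L* = 0.39/0.0406 = 9.61.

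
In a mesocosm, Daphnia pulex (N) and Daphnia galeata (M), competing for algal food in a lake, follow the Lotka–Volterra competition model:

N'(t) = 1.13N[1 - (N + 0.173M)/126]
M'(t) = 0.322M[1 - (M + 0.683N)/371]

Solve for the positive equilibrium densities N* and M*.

Setting both brackets to zero gives the nullclines N + 0.173M = 126 and 0.683N + M = 371.
Substituting M = 371 - 0.683N into the first: N(1 - 0.173·0.683) = 126 - 0.173·371.
So N* = 61.8/0.882 = 70.1, and then M* = 371 - 0.683·70.1 = 323.

N* ≈ 70.1, M* ≈ 323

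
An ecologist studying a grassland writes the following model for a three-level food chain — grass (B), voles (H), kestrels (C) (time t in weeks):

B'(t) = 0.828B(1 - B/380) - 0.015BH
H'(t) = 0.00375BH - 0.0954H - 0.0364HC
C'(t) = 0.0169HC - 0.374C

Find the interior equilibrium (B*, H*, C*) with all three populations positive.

B* ≈ 228, H* ≈ 22.1, C* ≈ 20.8

From dC/dt = 0: 0.0169H* = 0.374, so H* = 22.1.
From dB/dt = 0: 0.828(1 - B*/380) = 0.015·22.1, giving B* = 380·(1 - 0.401) = 228.
From dH/dt = 0: 0.00375·228 - 0.0954 = 0.0364C*, so C* = 0.758/0.0364 = 20.8.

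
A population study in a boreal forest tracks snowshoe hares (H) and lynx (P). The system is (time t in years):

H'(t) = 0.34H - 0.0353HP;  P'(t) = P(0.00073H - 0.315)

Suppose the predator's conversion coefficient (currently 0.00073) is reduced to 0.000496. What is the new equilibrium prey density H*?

H* ≈ 635

At the interior fixed point, setting dP/dt = 0 with P > 0 fixes H* = (predator death rate)/(HP coefficient) — independent of the other coefficients.
With the change, H* = 0.315/0.000496 = 635; it rises from 432.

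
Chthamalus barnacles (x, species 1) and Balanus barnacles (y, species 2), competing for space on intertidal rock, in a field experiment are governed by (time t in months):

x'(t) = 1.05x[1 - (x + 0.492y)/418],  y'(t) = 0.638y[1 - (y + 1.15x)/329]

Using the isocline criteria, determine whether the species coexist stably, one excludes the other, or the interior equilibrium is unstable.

species 1 excludes species 2

Compare the nullcline intercepts: K1/α12 = 418/0.492 = 850 > K2 = 329; K2/α21 = 329/1.15 = 286 < K1 = 418.
Since the inequalities point opposite ways, species 1 can invade but species 2 cannot.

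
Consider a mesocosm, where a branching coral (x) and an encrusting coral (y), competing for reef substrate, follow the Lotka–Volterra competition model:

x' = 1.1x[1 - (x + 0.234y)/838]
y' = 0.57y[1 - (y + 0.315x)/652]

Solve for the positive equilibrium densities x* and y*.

Setting both brackets to zero gives the nullclines x + 0.234y = 838 and 0.315x + y = 652.
Substituting y = 652 - 0.315x into the first: x(1 - 0.234·0.315) = 838 - 0.234·652.
So x* = 685/0.926 = 740, and then y* = 652 - 0.315·740 = 419.

x* ≈ 740, y* ≈ 419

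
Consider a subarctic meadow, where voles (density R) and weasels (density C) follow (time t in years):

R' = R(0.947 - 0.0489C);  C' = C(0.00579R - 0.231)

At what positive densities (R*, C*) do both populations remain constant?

R* ≈ 39.9, C* ≈ 19.4

Set dC/dt = 0 with C > 0: 0.00579R - 0.231 = 0, so R* = 0.231/0.00579 = 39.9.
Set dR/dt = 0 with R > 0: 0.947 - 0.0489C = 0, so C* = 0.947/0.0489 = 19.4.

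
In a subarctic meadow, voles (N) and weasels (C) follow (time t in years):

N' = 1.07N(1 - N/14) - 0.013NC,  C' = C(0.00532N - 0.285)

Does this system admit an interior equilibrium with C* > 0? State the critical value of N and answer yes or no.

Threshold N = 53.6; K < 53.6, so no, the predator goes extinct.

The predator equation gives dC/dt > 0 only when N > 0.285/0.00532 = 53.6.
Without the predator, N → K = 14. Since 14 < 53.6, the predator cannot invade.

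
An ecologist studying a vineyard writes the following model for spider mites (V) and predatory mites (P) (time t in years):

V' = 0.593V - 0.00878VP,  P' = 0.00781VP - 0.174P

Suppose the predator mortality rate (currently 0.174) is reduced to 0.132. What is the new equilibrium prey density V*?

At the interior fixed point, setting dP/dt = 0 with P > 0 fixes V* = (predator death rate)/(VP coefficient) — independent of the other coefficients.
With the change, V* = 0.132/0.00781 = 16.9; it falls from 22.3.

V* ≈ 16.9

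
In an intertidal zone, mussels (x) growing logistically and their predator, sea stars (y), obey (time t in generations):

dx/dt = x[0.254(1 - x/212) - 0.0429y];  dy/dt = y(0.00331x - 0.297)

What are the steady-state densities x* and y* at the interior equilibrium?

x* ≈ 89.7, y* ≈ 3.41

From dy/dt = 0 with y > 0: 0.00331x* = 0.297, so x* = 89.7.
Substitute into dx/dt = 0: 0.254(1 - 89.7/212) = 0.0429y*.
The bracket is 0.577, giving y* = 0.146/0.0429 = 3.41.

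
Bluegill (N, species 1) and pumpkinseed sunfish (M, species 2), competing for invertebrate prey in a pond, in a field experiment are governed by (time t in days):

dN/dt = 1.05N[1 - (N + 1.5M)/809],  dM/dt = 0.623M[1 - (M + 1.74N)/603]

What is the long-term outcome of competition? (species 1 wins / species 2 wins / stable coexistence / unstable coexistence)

Compare the nullcline intercepts: K1/α12 = 809/1.5 = 539 < K2 = 603; K2/α21 = 603/1.74 = 347 < K1 = 809.
Since both are reversed, neither can invade when rare; the interior point is a saddle.

unstable coexistence (outcome depends on initial conditions)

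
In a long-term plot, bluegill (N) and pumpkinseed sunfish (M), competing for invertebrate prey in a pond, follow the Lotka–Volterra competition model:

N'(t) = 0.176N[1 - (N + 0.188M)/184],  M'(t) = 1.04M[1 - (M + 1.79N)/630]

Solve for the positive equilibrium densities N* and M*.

N* ≈ 98.8, M* ≈ 453

Setting both brackets to zero gives the nullclines N + 0.188M = 184 and 1.79N + M = 630.
Substituting M = 630 - 1.79N into the first: N(1 - 0.188·1.79) = 184 - 0.188·630.
So N* = 65.6/0.663 = 98.8, and then M* = 630 - 1.79·98.8 = 453.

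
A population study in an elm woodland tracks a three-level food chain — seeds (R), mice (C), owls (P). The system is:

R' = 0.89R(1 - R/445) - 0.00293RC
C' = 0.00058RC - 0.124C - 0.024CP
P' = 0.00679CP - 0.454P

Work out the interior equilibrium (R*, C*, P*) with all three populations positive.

R* ≈ 347, C* ≈ 66.9, P* ≈ 3.22

From dP/dt = 0: 0.00679C* = 0.454, so C* = 66.9.
From dR/dt = 0: 0.89(1 - R*/445) = 0.00293·66.9, giving R* = 445·(1 - 0.22) = 347.
From dC/dt = 0: 0.00058·347 - 0.124 = 0.024P*, so P* = 0.0773/0.024 = 3.22.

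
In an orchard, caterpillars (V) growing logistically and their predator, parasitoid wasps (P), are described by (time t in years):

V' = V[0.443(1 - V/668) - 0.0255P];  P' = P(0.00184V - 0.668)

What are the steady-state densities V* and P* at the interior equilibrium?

V* ≈ 363, P* ≈ 7.93

From dP/dt = 0 with P > 0: 0.00184V* = 0.668, so V* = 363.
Substitute into dV/dt = 0: 0.443(1 - 363/668) = 0.0255P*.
The bracket is 0.457, giving P* = 0.202/0.0255 = 7.93.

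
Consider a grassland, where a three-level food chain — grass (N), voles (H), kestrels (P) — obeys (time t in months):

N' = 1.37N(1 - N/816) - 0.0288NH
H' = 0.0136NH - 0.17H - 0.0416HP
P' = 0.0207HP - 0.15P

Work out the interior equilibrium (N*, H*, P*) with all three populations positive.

N* ≈ 692, H* ≈ 7.25, P* ≈ 222

From dP/dt = 0: 0.0207H* = 0.15, so H* = 7.25.
From dN/dt = 0: 1.37(1 - N*/816) = 0.0288·7.25, giving N* = 816·(1 - 0.152) = 692.
From dH/dt = 0: 0.0136·692 - 0.17 = 0.0416P*, so P* = 9.24/0.0416 = 222.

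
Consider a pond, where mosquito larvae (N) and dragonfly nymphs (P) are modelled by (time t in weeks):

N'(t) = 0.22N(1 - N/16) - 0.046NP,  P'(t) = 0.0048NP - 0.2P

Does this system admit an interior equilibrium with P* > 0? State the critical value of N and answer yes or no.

Threshold N = 41.7; K < 41.7, so no, the predator goes extinct.

The predator equation gives dP/dt > 0 only when N > 0.2/0.0048 = 41.7.
Without the predator, N → K = 16. Since 16 < 41.7, the predator cannot invade.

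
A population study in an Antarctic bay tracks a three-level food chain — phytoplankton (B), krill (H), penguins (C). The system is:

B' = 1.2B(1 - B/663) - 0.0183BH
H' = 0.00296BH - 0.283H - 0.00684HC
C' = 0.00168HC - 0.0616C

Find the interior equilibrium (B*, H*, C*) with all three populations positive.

B* ≈ 292, H* ≈ 36.7, C* ≈ 85.1

From dC/dt = 0: 0.00168H* = 0.0616, so H* = 36.7.
From dB/dt = 0: 1.2(1 - B*/663) = 0.0183·36.7, giving B* = 663·(1 - 0.559) = 292.
From dH/dt = 0: 0.00296·292 - 0.283 = 0.00684C*, so C* = 0.582/0.00684 = 85.1.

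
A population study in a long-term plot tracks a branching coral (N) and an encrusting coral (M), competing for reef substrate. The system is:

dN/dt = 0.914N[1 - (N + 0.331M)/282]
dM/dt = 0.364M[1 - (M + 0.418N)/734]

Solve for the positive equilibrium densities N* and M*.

Setting both brackets to zero gives the nullclines N + 0.331M = 282 and 0.418N + M = 734.
Substituting M = 734 - 0.418N into the first: N(1 - 0.331·0.418) = 282 - 0.331·734.
So N* = 39/0.862 = 45.3, and then M* = 734 - 0.418·45.3 = 715.

N* ≈ 45.3, M* ≈ 715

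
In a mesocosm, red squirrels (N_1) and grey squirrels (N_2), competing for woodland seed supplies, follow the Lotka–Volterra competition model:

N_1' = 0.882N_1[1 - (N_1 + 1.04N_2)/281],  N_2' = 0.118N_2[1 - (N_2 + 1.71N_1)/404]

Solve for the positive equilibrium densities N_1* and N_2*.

N_1* ≈ 179, N_2* ≈ 98.3

Setting both brackets to zero gives the nullclines N_1 + 1.04N_2 = 281 and 1.71N_1 + N_2 = 404.
Substituting N_2 = 404 - 1.71N_1 into the first: N_1(1 - 1.04·1.71) = 281 - 1.04·404.
So N_1* = -139/-0.778 = 179, and then N_2* = 404 - 1.71·179 = 98.3.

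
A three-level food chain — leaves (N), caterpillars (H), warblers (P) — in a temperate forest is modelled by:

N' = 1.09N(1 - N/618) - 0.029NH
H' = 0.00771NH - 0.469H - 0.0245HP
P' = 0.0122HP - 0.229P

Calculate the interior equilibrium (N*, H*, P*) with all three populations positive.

N* ≈ 309, H* ≈ 18.8, P* ≈ 78.2

From dP/dt = 0: 0.0122H* = 0.229, so H* = 18.8.
From dN/dt = 0: 1.09(1 - N*/618) = 0.029·18.8, giving N* = 618·(1 - 0.499) = 309.
From dH/dt = 0: 0.00771·309 - 0.469 = 0.0245P*, so P* = 1.92/0.0245 = 78.2.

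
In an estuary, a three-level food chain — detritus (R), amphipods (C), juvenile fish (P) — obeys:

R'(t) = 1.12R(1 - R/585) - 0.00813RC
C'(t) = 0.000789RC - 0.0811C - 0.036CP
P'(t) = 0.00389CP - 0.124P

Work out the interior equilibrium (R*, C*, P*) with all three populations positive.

From dP/dt = 0: 0.00389C* = 0.124, so C* = 31.9.
From dR/dt = 0: 1.12(1 - R*/585) = 0.00813·31.9, giving R* = 585·(1 - 0.231) = 450.
From dC/dt = 0: 0.000789·450 - 0.0811 = 0.036P*, so P* = 0.274/0.036 = 7.6.

R* ≈ 450, C* ≈ 31.9, P* ≈ 7.6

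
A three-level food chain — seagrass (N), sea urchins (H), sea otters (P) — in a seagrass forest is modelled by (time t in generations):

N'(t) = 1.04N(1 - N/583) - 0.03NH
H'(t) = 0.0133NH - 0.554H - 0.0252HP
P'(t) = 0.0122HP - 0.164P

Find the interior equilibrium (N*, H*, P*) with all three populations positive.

From dP/dt = 0: 0.0122H* = 0.164, so H* = 13.4.
From dN/dt = 0: 1.04(1 - N*/583) = 0.03·13.4, giving N* = 583·(1 - 0.388) = 357.
From dH/dt = 0: 0.0133·357 - 0.554 = 0.0252P*, so P* = 4.19/0.0252 = 166.

N* ≈ 357, H* ≈ 13.4, P* ≈ 166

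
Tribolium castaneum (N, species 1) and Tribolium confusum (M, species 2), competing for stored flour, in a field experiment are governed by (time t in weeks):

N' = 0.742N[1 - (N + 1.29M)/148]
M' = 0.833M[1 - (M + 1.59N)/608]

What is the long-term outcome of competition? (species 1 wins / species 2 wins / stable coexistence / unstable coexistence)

species 2 excludes species 1

Compare the nullcline intercepts: K1/α12 = 148/1.29 = 115 < K2 = 608; K2/α21 = 608/1.59 = 382 > K1 = 148.
Since the inequalities point opposite ways, species 2 can invade but species 1 cannot.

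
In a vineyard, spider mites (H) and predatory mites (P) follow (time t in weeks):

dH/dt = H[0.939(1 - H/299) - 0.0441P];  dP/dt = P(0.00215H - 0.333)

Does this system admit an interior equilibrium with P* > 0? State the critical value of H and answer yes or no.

Threshold H = 155; K > 155, so yes, the predator persists.

The predator equation gives dP/dt > 0 only when H > 0.333/0.00215 = 155.
Without the predator, H → K = 299. Since 299 > 155, the predator can invade and persist.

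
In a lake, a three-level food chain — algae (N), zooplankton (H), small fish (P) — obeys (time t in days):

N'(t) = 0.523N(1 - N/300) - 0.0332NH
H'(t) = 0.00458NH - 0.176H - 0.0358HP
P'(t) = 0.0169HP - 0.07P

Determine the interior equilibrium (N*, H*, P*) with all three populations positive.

N* ≈ 221, H* ≈ 4.14, P* ≈ 23.4

From dP/dt = 0: 0.0169H* = 0.07, so H* = 4.14.
From dN/dt = 0: 0.523(1 - N*/300) = 0.0332·4.14, giving N* = 300·(1 - 0.263) = 221.
From dH/dt = 0: 0.00458·221 - 0.176 = 0.0358P*, so P* = 0.837/0.0358 = 23.4.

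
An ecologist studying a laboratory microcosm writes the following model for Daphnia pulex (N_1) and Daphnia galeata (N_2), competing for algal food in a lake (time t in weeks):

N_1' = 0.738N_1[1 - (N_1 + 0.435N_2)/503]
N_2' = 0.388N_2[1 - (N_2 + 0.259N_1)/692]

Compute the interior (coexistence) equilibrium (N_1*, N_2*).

Setting both brackets to zero gives the nullclines N_1 + 0.435N_2 = 503 and 0.259N_1 + N_2 = 692.
Substituting N_2 = 692 - 0.259N_1 into the first: N_1(1 - 0.435·0.259) = 503 - 0.435·692.
So N_1* = 202/0.887 = 228, and then N_2* = 692 - 0.259·228 = 633.

N_1* ≈ 228, N_2* ≈ 633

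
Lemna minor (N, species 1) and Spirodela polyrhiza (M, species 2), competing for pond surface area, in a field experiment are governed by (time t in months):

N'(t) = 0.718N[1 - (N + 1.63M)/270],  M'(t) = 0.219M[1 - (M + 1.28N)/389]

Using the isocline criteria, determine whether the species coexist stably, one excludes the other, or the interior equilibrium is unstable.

species 2 excludes species 1

Compare the nullcline intercepts: K1/α12 = 270/1.63 = 166 < K2 = 389; K2/α21 = 389/1.28 = 304 > K1 = 270.
Since the inequalities point opposite ways, species 2 can invade but species 1 cannot.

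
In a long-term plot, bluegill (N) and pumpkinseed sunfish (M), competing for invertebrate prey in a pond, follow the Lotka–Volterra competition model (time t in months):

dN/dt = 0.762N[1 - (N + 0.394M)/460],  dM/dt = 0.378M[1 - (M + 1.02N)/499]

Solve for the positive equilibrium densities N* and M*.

Setting both brackets to zero gives the nullclines N + 0.394M = 460 and 1.02N + M = 499.
Substituting M = 499 - 1.02N into the first: N(1 - 0.394·1.02) = 460 - 0.394·499.
So N* = 263/0.598 = 440, and then M* = 499 - 1.02·440 = 49.8.

N* ≈ 440, M* ≈ 49.8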